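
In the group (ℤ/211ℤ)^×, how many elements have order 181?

0

φ(211) = 211 − 1 = 210 = 2 · 3 · 5 · 7.
In a cyclic group of order 210, there are φ(d) elements of order d for each divisor d of 210, and zero for non-divisors.
Since 181 ∤ 210, the count is 0.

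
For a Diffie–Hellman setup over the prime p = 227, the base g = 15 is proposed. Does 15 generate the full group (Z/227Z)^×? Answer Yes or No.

Yes

φ(227) = 227 − 1 = 226 = 2 · 113.
15 is a primitive root mod 227 iff 15^(φ(227)/q) ≢ 1 for every prime q | φ(227), i.e. q ∈ {2, 113}.
15^113 ≡ 226 (mod 227)  [q = 2: ≢ 1 ✓]
15^2 ≡ 225 (mod 227)  [q = 113: ≢ 1 ✓]
Every test exponent gives a nontrivial residue, hence 15 generates the full group.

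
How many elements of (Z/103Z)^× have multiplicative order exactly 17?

φ(103) = 103 − 1 = 102 = 2 · 3 · 17.
In a cyclic group of order 102, there are φ(d) elements of order d for each divisor d of 102, and zero for non-divisors.
17 | 102, and φ(17) = 17 − 1 = 16.

16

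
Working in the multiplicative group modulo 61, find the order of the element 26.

Since 26 ∈ (Z/61Z)^×, its order divides φ(61) = 61 − 1 = 60 = 2^2 · 3 · 5.
Divisors of 60: 1, 2, 3, 4, 5, 6, 10, 12, 15, 20, 30, 60.
Compute 26^d (mod 61) for the divisors d until we hit 1:
26^1 ≡ 26 (mod 61)
26^2 ≡ 5 (mod 61)
26^3 ≡ 8 (mod 61)
26^4 ≡ 25 (mod 61)
26^5 ≡ 40 (mod 61)
26^6 ≡ 3 (mod 61)
26^10 ≡ 14 (mod 61)
26^12 ≡ 9 (mod 61)
26^15 ≡ 11 (mod 61)
26^20 ≡ 13 (mod 61)
26^30 ≡ 60 (mod 61)
26^60 ≡ 1 (mod 61) ✓
Therefore the multiplicative order of 26 modulo 61 is 60.

60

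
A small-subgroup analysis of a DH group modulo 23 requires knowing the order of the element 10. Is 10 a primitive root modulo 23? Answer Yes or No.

Yes

φ(23) = 23 − 1 = 22 = 2 · 11.
10 is a primitive root mod 23 iff 10^(φ(23)/q) ≢ 1 for every prime q | φ(23), i.e. q ∈ {2, 11}.
10^11 ≡ 22 (mod 23)  [q = 2: ≢ 1 ✓]
10^2 ≡ 8 (mod 23)  [q = 11: ≢ 1 ✓]
All checks pass, so 10 has order 22 and is a primitive root modulo 23.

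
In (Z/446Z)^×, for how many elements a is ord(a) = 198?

0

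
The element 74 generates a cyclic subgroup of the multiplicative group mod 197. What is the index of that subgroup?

1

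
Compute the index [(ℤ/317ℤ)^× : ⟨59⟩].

ord(59) | φ(317) = 317 − 1 = 316 = 2^2 · 79.
Divisors of 316: 1, 2, 4, 79, 158, 316.
Test each divisor d:
59^1 ≡ 59 (mod 317)
59^2 ≡ 311 (mod 317)
59^4 ≡ 36 (mod 317)
59^79 ≡ 1 (mod 317) ✓
The order of 59 is 79, so the subgroup it generates has 79 elements.
The index is φ(317) / ord(59) = 316 / 79 = 4.

4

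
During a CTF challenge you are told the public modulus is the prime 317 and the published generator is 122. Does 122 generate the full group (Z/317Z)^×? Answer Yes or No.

φ(317) = 317 − 1 = 316 = 2^2 · 79.
It suffices to check that the order of 122 is not a proper divisor of 316: compute 122^(316/q) for q ∈ {2, 79}.
122^158 ≡ 316 (mod 317)  [q = 2: ≢ 1 ✓]
122^4 ≡ 225 (mod 317)  [q = 79: ≢ 1 ✓]
Every test exponent gives a nontrivial residue, hence 122 generates the full group.

Yes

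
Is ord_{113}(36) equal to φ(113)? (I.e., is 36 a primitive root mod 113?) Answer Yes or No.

No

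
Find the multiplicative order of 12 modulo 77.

ord(12) | φ(77) = φ(7·11) = (7−1)·(11−1) = 6·10 = 60 = 2^2 · 3 · 5.
Divisors of 60: 1, 2, 3, 4, 5, 6, 10, 12, 15, 20, 30, 60.
Compute 12^d (mod 77) for the divisors d until we hit 1:
12^1 ≡ 12 (mod 77)
12^2 ≡ 67 (mod 77)
12^3 ≡ 34 (mod 77)
12^4 ≡ 23 (mod 77)
12^5 ≡ 45 (mod 77)
12^6 ≡ 1 (mod 77) ✓
The smallest such exponent is 6, so the order of 12 is 6.

6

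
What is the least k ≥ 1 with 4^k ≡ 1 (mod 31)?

By Lagrange's theorem, ord_31(4) divides φ(31) = 31 − 1 = 30 = 2 · 3 · 5.
Divisors of 30: 1, 2, 3, 5, 6, 10, 15, 30.
Compute 4^d (mod 31) for the divisors d until we hit 1:
4^1 ≡ 4 (mod 31)
4^2 ≡ 16 (mod 31)
4^3 ≡ 2 (mod 31)
4^5 ≡ 1 (mod 31) ✓
The smallest such exponent is 5, so the order of 4 is 5.

5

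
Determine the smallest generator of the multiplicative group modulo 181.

2

φ(181) = 181 − 1 = 180 = 2^2 · 3^2 · 5.
g is a primitive root iff g^(180/q) ≢ 1 (mod 181) for each prime q ∈ {2, 3, 5}.
g = 2: 2^90 ≡ 180; 2^60 ≡ 48; 2^36 ≡ 59 — none is 1, so 2 is a primitive root.
Hence the least primitive root of 181 is 2.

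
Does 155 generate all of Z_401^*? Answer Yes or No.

φ(401) = 401 − 1 = 400 = 2^4 · 5^2.
155 is a primitive root mod 401 iff 155^(φ(401)/q) ≢ 1 for every prime q | φ(401), i.e. q ∈ {2, 5}.
155^200 ≡ 400 (mod 401)  [q = 2: ≢ 1 ✓]
155^80 ≡ 1 (mod 401)  [q = 5: ≡ 1 ✗]
The check at q = 5 fails, so 155 generates a proper subgroup.

No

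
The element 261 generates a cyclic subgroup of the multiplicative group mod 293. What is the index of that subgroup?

1

ord(261) | φ(293) = 293 − 1 = 292 = 2^2 · 73.
Divisors of 292: 1, 2, 4, 73, 146, 292.
Evaluate successive powers at the divisors of 292:
261^1 ≡ 261 (mod 293)
261^2 ≡ 145 (mod 293)
261^4 ≡ 222 (mod 293)
261^73 ≡ 155 (mod 293)
261^146 ≡ 292 (mod 293)
261^292 ≡ 1 (mod 293) ✓
Thus |⟨261⟩| = ord(261) = 292.
[(Z/293Z)^× : ⟨261⟩] = 292/292 = 1.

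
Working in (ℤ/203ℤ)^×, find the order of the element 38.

Since 38 ∈ (Z/203Z)^×, its order divides φ(203) = φ(7·29) = (7−1)·(29−1) = 6·28 = 168 = 2^3 · 3 · 7.
Divisors of 168: 1, 2, 3, 4, 6, 7, 8, 12, 14, 21, 24, 28, 42, 56, 84, 168.
Check 38^d mod 203 for each divisor in increasing order:
38^1 ≡ 38 (mod 203)
38^2 ≡ 23 (mod 203)
38^3 ≡ 62 (mod 203)
38^4 ≡ 123 (mod 203)
38^6 ≡ 190 (mod 203)
38^7 ≡ 115 (mod 203)
38^8 ≡ 107 (mod 203)
38^12 ≡ 169 (mod 203)
38^14 ≡ 30 (mod 203)
38^21 ≡ 202 (mod 203)
38^24 ≡ 141 (mod 203)
38^28 ≡ 88 (mod 203)
38^42 ≡ 1 (mod 203) ✓
So ord_203(38) = 42.

42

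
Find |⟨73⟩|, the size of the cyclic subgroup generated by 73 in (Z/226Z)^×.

16

ord(73) | φ(226) = φ(2)·φ(113) = 1·112 = 112 = 2^4 · 7.
Divisors of 112: 1, 2, 4, 7, 8, 14, 16, 28, 56, 112.
Check 73^d mod 226 for each divisor in increasing order:
73^1 ≡ 73 (mod 226)
73^2 ≡ 131 (mod 226)
73^4 ≡ 211 (mod 226)
73^7 ≡ 65 (mod 226)
73^8 ≡ 225 (mod 226)
73^14 ≡ 157 (mod 226)
73^16 ≡ 1 (mod 226) ✓
Therefore the multiplicative order of 73 modulo 226 is 16.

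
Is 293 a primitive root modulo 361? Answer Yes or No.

No

φ(361) = φ(19^2) = 19·(19−1) = 342 = 2 · 3^2 · 19.
293 is a primitive root mod 361 iff 293^(φ(361)/q) ≢ 1 for every prime q | φ(361), i.e. q ∈ {2, 3, 19}.
293^171 ≡ 360 (mod 361)  [q = 2: ≢ 1 ✓]
293^114 ≡ 1 (mod 361)  [q = 3: ≡ 1 ✗]
293^18 ≡ 1 (mod 361)  [q = 19: ≡ 1 ✗]
The check at q = 3 fails, so 293 generates a proper subgroup.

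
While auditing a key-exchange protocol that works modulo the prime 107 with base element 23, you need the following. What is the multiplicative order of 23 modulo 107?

53

The order of 23 must divide φ(107) = 107 − 1 = 106 = 2 · 53.
Divisors of 106: 1, 2, 53, 106.
Compute 23^d (mod 107) for the divisors d until we hit 1:
23^1 ≡ 23 (mod 107)
23^2 ≡ 101 (mod 107)
23^53 ≡ 1 (mod 107) ✓
Hence ord(23) = 53.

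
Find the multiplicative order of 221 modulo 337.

336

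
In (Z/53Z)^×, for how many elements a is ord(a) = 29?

φ(53) = 53 − 1 = 52 = 2^2 · 13.
(Z/53Z)^× is cyclic (|G| = 52); a cyclic group of order m has exactly φ(d) elements of each order d | m, and none otherwise.
Since 29 ∤ 52, the count is 0.

0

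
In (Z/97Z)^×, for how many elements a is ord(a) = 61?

φ(97) = 97 − 1 = 96 = 2^5 · 3.
In a cyclic group of order 96, there are φ(d) elements of order d for each divisor d of 96, and zero for non-divisors.
Since 61 ∤ 96, the count is 0.

0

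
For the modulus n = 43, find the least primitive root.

φ(43) = 43 − 1 = 42 = 2 · 3 · 7.
Test candidates g = 2, 3, … against the prime factors q ∈ {2, 3, 7} of φ(43): g is a generator iff g^(42/q) ≢ 1 for every such q.
g = 2: 2^21 ≡ 42; 2^14 ≡ 1 — hits 1, so not a primitive root.
g = 3: 3^21 ≡ 42; 3^14 ≡ 36; 3^6 ≡ 41 — none is 1, so 3 is a primitive root.
So 3 is the smallest generator of (Z/43Z)^×.

3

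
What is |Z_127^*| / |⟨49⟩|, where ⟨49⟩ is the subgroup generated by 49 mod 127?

2

Since 49 ∈ (Z/127Z)^×, its order divides φ(127) = 127 − 1 = 126 = 2 · 3^2 · 7.
Divisors of 126: 1, 2, 3, 6, 7, 9, 14, 18, 21, 42, 63, 126.
Check 49^d mod 127 for each divisor in increasing order:
49^1 ≡ 49
49^2 ≡ 115
49^3 ≡ 47
49^6 ≡ 50
49^7 ≡ 37
49^9 ≡ 64
49^14 ≡ 99
49^18 ≡ 32
49^21 ≡ 107
49^42 ≡ 19
49^63 ≡ 1
Thus |⟨49⟩| = ord(49) = 63.
[(Z/127Z)^× : ⟨49⟩] = 126/63 = 2.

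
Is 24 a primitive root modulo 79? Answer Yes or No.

φ(79) = 79 − 1 = 78 = 2 · 3 · 13.
Test 24^(78/q) mod 79 for each prime factor q of 78:
24^39 ≡ 78 (mod 79)  [q = 2: ≢ 1 ✓]
24^26 ≡ 23 (mod 79)  [q = 3: ≢ 1 ✓]
24^6 ≡ 1 (mod 79)  [q = 13: ≡ 1 ✗]
24^6 ≡ 1 shows ord(24) | 6, strictly less than φ(79); not a primitive root.

No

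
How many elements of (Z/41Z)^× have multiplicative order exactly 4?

2

φ(41) = 41 − 1 = 40 = 2^3 · 5.
(Z/41Z)^× is cyclic (|G| = 40); a cyclic group of order m has exactly φ(d) elements of each order d | m, and none otherwise.
4 = 2^2 divides 40, and φ(4) = 2.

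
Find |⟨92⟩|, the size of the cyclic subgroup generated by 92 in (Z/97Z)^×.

96

The order of 92 must divide φ(97) = 97 − 1 = 96 = 2^5 · 3.
Divisors of 96: 1, 2, 3, 4, 6, 8, 12, 16, 24, 32, 48, 96.
Compute 92^d (mod 97) for the divisors d until we hit 1:
92^1 ≡ 92 (mod 97)
92^2 ≡ 25 (mod 97)
92^3 ≡ 69 (mod 97)
92^4 ≡ 43 (mod 97)
92^6 ≡ 8 (mod 97)
92^8 ≡ 6 (mod 97)
92^12 ≡ 64 (mod 97)
92^16 ≡ 36 (mod 97)
92^24 ≡ 22 (mod 97)
92^32 ≡ 35 (mod 97)
92^48 ≡ 96 (mod 97)
92^96 ≡ 1 (mod 97) ✓
The smallest such exponent is 96, so the order of 92 is 96.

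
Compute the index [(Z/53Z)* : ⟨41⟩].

ord(41) | φ(53) = 53 − 1 = 52 = 2^2 · 13.
Divisors of 52: 1, 2, 4, 13, 26, 52.
Check 41^d mod 53 for each divisor in increasing order:
41^1 ≡ 41 (mod 53)
41^2 ≡ 38 (mod 53)
41^4 ≡ 13 (mod 53)
41^13 ≡ 30 (mod 53)
41^26 ≡ 52 (mod 53)
41^52 ≡ 1 (mod 53) ✓
The order of 41 is 52, so the subgroup it generates has 52 elements.
[(Z/53Z)^× : ⟨41⟩] = 52/52 = 1.

1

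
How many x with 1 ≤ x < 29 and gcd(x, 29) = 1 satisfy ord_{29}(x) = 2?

1

φ(29) = 29 − 1 = 28 = 2^2 · 7.
Since (Z/29Z)^× is cyclic of order 28, the number of elements of order d is φ(d) when d | 28 and 0 otherwise.
2 | 28, and φ(2) = 2 − 1 = 1.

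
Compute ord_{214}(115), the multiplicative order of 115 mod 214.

106

ord(115) | φ(214) = φ(2)·φ(107) = 1·106 = 106 = 2 · 53.
Divisors of 106: 1, 2, 53, 106.
Evaluate successive powers at the divisors of 106:
115^1 ≡ 115
115^2 ≡ 171
115^53 ≡ 213
115^106 ≡ 1
Hence ord(115) = 106.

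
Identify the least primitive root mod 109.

6

φ(109) = 109 − 1 = 108 = 2^2 · 3^3.
g is a primitive root iff g^(108/q) ≢ 1 (mod 109) for each prime q ∈ {2, 3}.
g = 2: 2^54 ≡ 108; 2^36 ≡ 1 — hits 1, so not a primitive root.
g = 3: 3^54 ≡ 1 — hits 1, so not a primitive root.
g = 4: 4^54 ≡ 1 — hits 1, so not a primitive root.
g = 5: 5^54 ≡ 1 — hits 1, so not a primitive root.
g = 6: 6^54 ≡ 108; 6^36 ≡ 63 — none is 1, so 6 is a primitive root.
Hence the least primitive root of 109 is 6.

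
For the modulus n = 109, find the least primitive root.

6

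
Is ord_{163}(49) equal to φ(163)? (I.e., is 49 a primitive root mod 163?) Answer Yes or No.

No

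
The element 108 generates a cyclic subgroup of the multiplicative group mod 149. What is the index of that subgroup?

Since 108 ∈ (Z/149Z)^×, its order divides φ(149) = 149 − 1 = 148 = 2^2 · 37.
Divisors of 148: 1, 2, 4, 37, 74, 148.
Test each divisor d:
108^1 ≡ 108 (mod 149)
108^2 ≡ 42 (mod 149)
108^4 ≡ 125 (mod 149)
108^37 ≡ 44 (mod 149)
108^74 ≡ 148 (mod 149)
108^148 ≡ 1 (mod 149) ✓
The order of 108 is 148, so the subgroup it generates has 148 elements.
Index = |(Z/149Z)^×| / |⟨108⟩| = 148 / 148 = 1.

1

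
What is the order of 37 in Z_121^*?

55

By Lagrange's theorem, ord_121(37) divides φ(121) = φ(11^2) = 11·(11−1) = 110 = 2 · 5 · 11.
Divisors of 110: 1, 2, 5, 10, 11, 22, 55, 110.
Check 37^d mod 121 for each divisor in increasing order:
37^1 ≡ 37 (mod 121)
37^2 ≡ 38 (mod 121)
37^5 ≡ 67 (mod 121)
37^10 ≡ 12 (mod 121)
37^11 ≡ 81 (mod 121)
37^22 ≡ 27 (mod 121)
37^55 ≡ 1 (mod 121) ✓
The smallest such exponent is 55, so the order of 37 is 55.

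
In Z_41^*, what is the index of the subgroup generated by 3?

By Lagrange's theorem, ord_41(3) divides φ(41) = 41 − 1 = 40 = 2^3 · 5.
Divisors of 40: 1, 2, 4, 5, 8, 10, 20, 40.
Evaluate successive powers at the divisors of 40:
3^1 ≡ 3 (mod 41)
3^2 ≡ 9 (mod 41)
3^4 ≡ 40 (mod 41)
3^5 ≡ 38 (mod 41)
3^8 ≡ 1 (mod 41) ✓
Thus |⟨3⟩| = ord(3) = 8.
[(Z/41Z)^× : ⟨3⟩] = 40/8 = 5.

5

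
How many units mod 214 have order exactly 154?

φ(214) = φ(2)·φ(107) = 1·106 = 106 = 2 · 53.
(Z/214Z)^× is cyclic (|G| = 106); a cyclic group of order m has exactly φ(d) elements of each order d | m, and none otherwise.
Since 154 ∤ 106, the count is 0.

0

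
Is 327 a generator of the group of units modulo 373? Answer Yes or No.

No

φ(373) = 373 − 1 = 372 = 2^2 · 3 · 31.
327 is a primitive root mod 373 iff 327^(φ(373)/q) ≢ 1 for every prime q | φ(373), i.e. q ∈ {2, 3, 31}.
327^186 ≡ 1 (mod 373)  [q = 2: ≡ 1 ✗]
327^124 ≡ 284 (mod 373)  [q = 3: ≢ 1 ✓]
327^12 ≡ 342 (mod 373)  [q = 31: ≢ 1 ✓]
327^186 ≡ 1 shows ord(327) | 186, strictly less than φ(373); not a primitive root.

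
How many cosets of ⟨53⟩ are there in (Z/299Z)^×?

By Lagrange's theorem, ord_299(53) divides φ(299) = φ(13·23) = (13−1)·(23−1) = 12·22 = 264 = 2^3 · 3 · 11.
Divisors of 264: 1, 2, 3, 4, 6, 8, 11, 12, 22, 24, 33, 44, 66, 88, 132, 264.
Compute 53^d (mod 299) for the divisors d until we hit 1:
53^1 ≡ 53 (mod 299)
53^2 ≡ 118 (mod 299)
53^3 ≡ 274 (mod 299)
53^4 ≡ 170 (mod 299)
53^6 ≡ 27 (mod 299)
53^8 ≡ 196 (mod 299)
53^11 ≡ 183 (mod 299)
53^12 ≡ 131 (mod 299)
53^22 ≡ 1 (mod 299) ✓
The order of 53 is 22, so the subgroup it generates has 22 elements.
The index is φ(299) / ord(53) = 264 / 22 = 12.

12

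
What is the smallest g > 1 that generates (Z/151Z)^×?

6

φ(151) = 151 − 1 = 150 = 2 · 3 · 5^2.
g is a primitive root iff g^(150/q) ≢ 1 (mod 151) for each prime q ∈ {2, 3, 5}.
g = 2: 2^75 ≡ 1 — hits 1, so not a primitive root.
g = 3: 3^75 ≡ 150; 3^50 ≡ 1 — hits 1, so not a primitive root.
g = 4: 4^75 ≡ 1 — hits 1, so not a primitive root.
g = 5: 5^75 ≡ 1 — hits 1, so not a primitive root.
g = 6: 6^75 ≡ 150; 6^50 ≡ 32; 6^30 ≡ 59 — none is 1, so 6 is a primitive root.
The smallest primitive root modulo 151 is 6.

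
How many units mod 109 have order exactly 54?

18

φ(109) = 109 − 1 = 108 = 2^2 · 3^3.
In a cyclic group of order 108, there are φ(d) elements of order d for each divisor d of 108, and zero for non-divisors.
54 = 2 · 3^3 divides 108, and φ(54) = 18.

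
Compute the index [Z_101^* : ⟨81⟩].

4

The order of 81 must divide φ(101) = 101 − 1 = 100 = 2^2 · 5^2.
Divisors of 100: 1, 2, 4, 5, 10, 20, 25, 50, 100.
Check 81^d mod 101 for each divisor in increasing order:
81^1 ≡ 81 (mod 101)
81^2 ≡ 97 (mod 101)
81^4 ≡ 16 (mod 101)
81^5 ≡ 84 (mod 101)
81^10 ≡ 87 (mod 101)
81^20 ≡ 95 (mod 101)
81^25 ≡ 1 (mod 101) ✓
Thus |⟨81⟩| = ord(81) = 25.
Index = |(Z/101Z)^×| / |⟨81⟩| = 100 / 25 = 4.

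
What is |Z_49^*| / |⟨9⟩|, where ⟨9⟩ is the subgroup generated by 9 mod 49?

By Lagrange's theorem, ord_49(9) divides φ(49) = φ(7^2) = 7·(7−1) = 42 = 2 · 3 · 7.
Divisors of 42: 1, 2, 3, 6, 7, 14, 21, 42.
Compute 9^d (mod 49) for the divisors d until we hit 1:
9^1 ≡ 9
9^2 ≡ 32
9^3 ≡ 43
9^6 ≡ 36
9^7 ≡ 30
9^14 ≡ 18
9^21 ≡ 1
Thus |⟨9⟩| = ord(9) = 21.
The index is φ(49) / ord(9) = 42 / 21 = 2.

2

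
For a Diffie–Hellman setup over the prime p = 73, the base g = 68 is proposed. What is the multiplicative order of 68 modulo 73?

ord(68) | φ(73) = 73 − 1 = 72 = 2^3 · 3^2.
Divisors of 72: 1, 2, 3, 4, 6, 8, 9, 12, 18, 24, 36, 72.
Test each divisor d:
68^1 ≡ 68
68^2 ≡ 25
68^3 ≡ 21
68^4 ≡ 41
68^6 ≡ 3
68^8 ≡ 2
68^9 ≡ 63
68^12 ≡ 9
68^18 ≡ 27
68^24 ≡ 8
68^36 ≡ 72
68^72 ≡ 1
The smallest such exponent is 72, so the order of 68 is 72.

72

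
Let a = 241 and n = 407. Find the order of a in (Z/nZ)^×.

36

Since 241 ∈ (Z/407Z)^×, its order divides φ(407) = φ(11·37) = (11−1)·(37−1) = 10·36 = 360 = 2^3 · 3^2 · 5.
Divisors of 360: 1, 2, 3, 4, 5, 6, 8, 9, 10, 12, 15, 18, 20, 24, 30, 36, 40, 45, 60, 72, 90, 120, 180, 360.
Check 241^d mod 407 for each divisor in increasing order:
241^1 ≡ 241 (mod 407)
241^2 ≡ 287 (mod 407)
241^3 ≡ 384 (mod 407)
241^4 ≡ 155 (mod 407)
241^5 ≡ 318 (mod 407)
241^6 ≡ 122 (mod 407)
241^8 ≡ 12 (mod 407)
241^9 ≡ 43 (mod 407)
241^10 ≡ 188 (mod 407)
241^12 ≡ 232 (mod 407)
241^15 ≡ 362 (mod 407)
241^18 ≡ 221 (mod 407)
241^20 ≡ 342 (mod 407)
241^24 ≡ 100 (mod 407)
241^30 ≡ 397 (mod 407)
241^36 ≡ 1 (mod 407) ✓
So ord_407(241) = 36.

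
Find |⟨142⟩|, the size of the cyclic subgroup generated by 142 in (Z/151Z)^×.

50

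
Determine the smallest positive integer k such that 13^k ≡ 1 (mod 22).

10

The order of 13 must divide φ(22) = φ(2)·φ(11) = 1·10 = 10 = 2 · 5.
Divisors of 10: 1, 2, 5, 10.
Test each divisor d:
13^1 ≡ 13 (mod 22)
13^2 ≡ 15 (mod 22)
13^5 ≡ 21 (mod 22)
13^10 ≡ 1 (mod 22) ✓
Hence ord(13) = 10.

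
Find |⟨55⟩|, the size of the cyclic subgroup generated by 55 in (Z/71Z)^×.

ord(55) | φ(71) = 71 − 1 = 70 = 2 · 5 · 7.
Divisors of 70: 1, 2, 5, 7, 10, 14, 35, 70.
Check 55^d mod 71 for each divisor in increasing order:
55^1 ≡ 55
55^2 ≡ 43
55^5 ≡ 23
55^7 ≡ 66
55^10 ≡ 32
55^14 ≡ 25
55^35 ≡ 70
55^70 ≡ 1
Hence ord(55) = 70.

70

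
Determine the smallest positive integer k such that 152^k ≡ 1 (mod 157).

156

ord(152) | φ(157) = 157 − 1 = 156 = 2^2 · 3 · 13.
Divisors of 156: 1, 2, 3, 4, 6, 12, 13, 26, 39, 52, 78, 156.
Check 152^d mod 157 for each divisor in increasing order:
152^1 ≡ 152 (mod 157)
152^2 ≡ 25 (mod 157)
152^3 ≡ 32 (mod 157)
152^4 ≡ 154 (mod 157)
152^6 ≡ 82 (mod 157)
152^12 ≡ 130 (mod 157)
152^13 ≡ 135 (mod 157)
152^26 ≡ 13 (mod 157)
152^39 ≡ 28 (mod 157)
152^52 ≡ 12 (mod 157)
152^78 ≡ 156 (mod 157)
152^156 ≡ 1 (mod 157) ✓
Hence ord(152) = 156.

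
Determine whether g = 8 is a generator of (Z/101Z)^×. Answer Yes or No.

Yes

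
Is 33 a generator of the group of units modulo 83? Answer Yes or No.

No

φ(83) = 83 − 1 = 82 = 2 · 41.
Test 33^(82/q) mod 83 for each prime factor q of 82:
33^41 ≡ 1 (mod 83)  [q = 2: ≡ 1 ✗]
33^2 ≡ 10 (mod 83)  [q = 41: ≢ 1 ✓]
The check at q = 2 fails, so 33 generates a proper subgroup.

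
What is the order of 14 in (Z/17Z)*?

16

The order of 14 must divide φ(17) = 17 − 1 = 16 = 2^4.
Divisors of 16: 1, 2, 4, 8, 16.
Compute 14^d (mod 17) for the divisors d until we hit 1:
14^1 ≡ 14 (mod 17)
14^2 ≡ 9 (mod 17)
14^4 ≡ 13 (mod 17)
14^8 ≡ 16 (mod 17)
14^16 ≡ 1 (mod 17) ✓
Therefore the multiplicative order of 14 modulo 17 is 16.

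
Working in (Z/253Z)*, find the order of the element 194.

Since 194 ∈ (Z/253Z)^×, its order divides φ(253) = φ(11·23) = (11−1)·(23−1) = 10·22 = 220 = 2^2 · 5 · 11.
Divisors of 220: 1, 2, 4, 5, 10, 11, 20, 22, 44, 55, 110, 220.
Compute 194^d (mod 253) for the divisors d until we hit 1:
194^1 ≡ 194 (mod 253)
194^2 ≡ 192 (mod 253)
194^4 ≡ 179 (mod 253)
194^5 ≡ 65 (mod 253)
194^10 ≡ 177 (mod 253)
194^11 ≡ 183 (mod 253)
194^20 ≡ 210 (mod 253)
194^22 ≡ 93 (mod 253)
194^44 ≡ 47 (mod 253)
194^55 ≡ 252 (mod 253)
194^110 ≡ 1 (mod 253) ✓
Therefore the multiplicative order of 194 modulo 253 is 110.

110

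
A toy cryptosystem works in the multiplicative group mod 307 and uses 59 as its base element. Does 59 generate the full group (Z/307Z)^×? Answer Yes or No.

φ(307) = 307 − 1 = 306 = 2 · 3^2 · 17.
Test 59^(306/q) mod 307 for each prime factor q of 306:
59^153 ≡ 306 (mod 307)  [q = 2: ≢ 1 ✓]
59^102 ≡ 17 (mod 307)  [q = 3: ≢ 1 ✓]
59^18 ≡ 105 (mod 307)  [q = 17: ≢ 1 ✓]
All checks pass, so 59 has order 306 and is a primitive root modulo 307.

Yes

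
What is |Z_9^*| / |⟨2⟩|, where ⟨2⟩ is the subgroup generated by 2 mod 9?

1

By Lagrange's theorem, ord_9(2) divides φ(9) = φ(3^2) = 3·(3−1) = 6 = 2 · 3.
Divisors of 6: 1, 2, 3, 6.
Check 2^d mod 9 for each divisor in increasing order:
2^1 ≡ 2 (mod 9)
2^2 ≡ 4 (mod 9)
2^3 ≡ 8 (mod 9)
2^6 ≡ 1 (mod 9) ✓
Thus |⟨2⟩| = ord(2) = 6.
[(Z/9Z)^× : ⟨2⟩] = 6/6 = 1.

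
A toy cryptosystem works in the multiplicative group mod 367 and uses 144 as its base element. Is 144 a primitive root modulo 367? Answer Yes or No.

No

φ(367) = 367 − 1 = 366 = 2 · 3 · 61.
144 is a primitive root mod 367 iff 144^(φ(367)/q) ≢ 1 for every prime q | φ(367), i.e. q ∈ {2, 3, 61}.
144^183 ≡ 1 (mod 367)  [q = 2: ≡ 1 ✗]
144^122 ≡ 283 (mod 367)  [q = 3: ≢ 1 ✓]
144^6 ≡ 46 (mod 367)  [q = 61: ≢ 1 ✓]
The check at q = 2 fails, so 144 generates a proper subgroup.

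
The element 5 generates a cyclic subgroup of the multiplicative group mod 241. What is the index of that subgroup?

ord(5) | φ(241) = 241 − 1 = 240 = 2^4 · 3 · 5.
Divisors of 240: 1, 2, 3, 4, 5, 6, 8, 10, 12, 15, 16, 20, 24, 30, 40, 48, 60, 80, 120, 240.
Compute 5^d (mod 241) for the divisors d until we hit 1:
5^1 ≡ 5 (mod 241)
5^2 ≡ 25 (mod 241)
5^3 ≡ 125 (mod 241)
5^4 ≡ 143 (mod 241)
5^5 ≡ 233 (mod 241)
5^6 ≡ 201 (mod 241)
5^8 ≡ 205 (mod 241)
5^10 ≡ 64 (mod 241)
5^12 ≡ 154 (mod 241)
5^15 ≡ 211 (mod 241)
5^16 ≡ 91 (mod 241)
5^20 ≡ 240 (mod 241)
5^24 ≡ 98 (mod 241)
5^30 ≡ 177 (mod 241)
5^40 ≡ 1 (mod 241) ✓
So ord_241(5) = 40, hence |⟨5⟩| = 40.
[(Z/241Z)^× : ⟨5⟩] = 240/40 = 6.

6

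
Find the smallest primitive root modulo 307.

φ(307) = 307 − 1 = 306 = 2 · 3^2 · 17.
Test candidates g = 2, 3, … against the prime factors q ∈ {2, 3, 17} of φ(307): g is a generator iff g^(306/q) ≢ 1 for every such q.
g = 2: 2^153 ≡ 306; 2^102 ≡ 1 — hits 1, so not a primitive root.
g = 3: 3^153 ≡ 306; 3^102 ≡ 1 — hits 1, so not a primitive root.
g = 4: 4^153 ≡ 1 — hits 1, so not a primitive root.
g = 5: 5^153 ≡ 306; 5^102 ≡ 289; 5^18 ≡ 81 — none is 1, so 5 is a primitive root.
Hence the least primitive root of 307 is 5.

5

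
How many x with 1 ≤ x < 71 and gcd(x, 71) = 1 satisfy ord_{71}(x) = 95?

φ(71) = 71 − 1 = 70 = 2 · 5 · 7.
In a cyclic group of order 70, there are φ(d) elements of order d for each divisor d of 70, and zero for non-divisors.
95 does not divide 70, so no element of (Z/71Z)^× has order 95.

0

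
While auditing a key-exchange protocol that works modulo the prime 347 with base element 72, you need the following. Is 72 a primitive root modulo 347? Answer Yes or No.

Yes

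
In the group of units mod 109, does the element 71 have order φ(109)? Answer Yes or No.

No

φ(109) = 109 − 1 = 108 = 2^2 · 3^3.
Test 71^(108/q) mod 109 for each prime factor q of 108:
71^54 ≡ 1 (mod 109)  [q = 2: ≡ 1 ✗]
71^36 ≡ 1 (mod 109)  [q = 3: ≡ 1 ✗]
71^54 ≡ 1 shows ord(71) | 54, strictly less than φ(109); not a primitive root.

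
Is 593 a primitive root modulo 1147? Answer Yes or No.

1147 = 31 · 37 is a product of two distinct odd primes, so (Z/1147Z)^× ≅ (Z/31Z)^× × (Z/37Z)^× is not cyclic.
No primitive root modulo 1147 exists; in particular 593 is not one.

No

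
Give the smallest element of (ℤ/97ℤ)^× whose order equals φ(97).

φ(97) = 97 − 1 = 96 = 2^5 · 3.
Test candidates g = 2, 3, … against the prime factors q ∈ {2, 3} of φ(97): g is a generator iff g^(96/q) ≢ 1 for every such q.
g = 2: 2^48 ≡ 1 — hits 1, so not a primitive root.
g = 3: 3^48 ≡ 1 — hits 1, so not a primitive root.
g = 4: 4^48 ≡ 1 — hits 1, so not a primitive root.
g = 5: 5^48 ≡ 96; 5^32 ≡ 35 — none is 1, so 5 is a primitive root.
The smallest primitive root modulo 97 is 5.

5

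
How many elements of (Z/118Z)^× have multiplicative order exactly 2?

1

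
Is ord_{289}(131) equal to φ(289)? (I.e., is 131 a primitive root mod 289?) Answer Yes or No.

φ(289) = φ(17^2) = 17·(17−1) = 272 = 2^4 · 17.
131 is a primitive root mod 289 iff 131^(φ(289)/q) ≢ 1 for every prime q | φ(289), i.e. q ∈ {2, 17}.
131^136 ≡ 288 (mod 289)  [q = 2: ≢ 1 ✓]
131^16 ≡ 1 (mod 289)  [q = 17: ≡ 1 ✗]
The check at q = 17 fails, so 131 generates a proper subgroup.

No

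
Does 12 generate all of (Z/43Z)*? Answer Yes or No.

Yes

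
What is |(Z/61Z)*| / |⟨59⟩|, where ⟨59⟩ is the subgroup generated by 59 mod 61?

1

The order of 59 must divide φ(61) = 61 − 1 = 60 = 2^2 · 3 · 5.
Divisors of 60: 1, 2, 3, 4, 5, 6, 10, 12, 15, 20, 30, 60.
Compute 59^d (mod 61) for the divisors d until we hit 1:
59^1 ≡ 59
59^2 ≡ 4
59^3 ≡ 53
59^4 ≡ 16
59^5 ≡ 29
59^6 ≡ 3
59^10 ≡ 48
59^12 ≡ 9
59^15 ≡ 50
59^20 ≡ 47
59^30 ≡ 60
59^60 ≡ 1
The order of 59 is 60, so the subgroup it generates has 60 elements.
Index = |(Z/61Z)^×| / |⟨59⟩| = 60 / 60 = 1.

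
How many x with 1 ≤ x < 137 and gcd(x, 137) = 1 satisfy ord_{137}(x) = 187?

0

φ(137) = 137 − 1 = 136 = 2^3 · 17.
Since (Z/137Z)^× is cyclic of order 136, the number of elements of order d is φ(d) when d | 136 and 0 otherwise.
187 does not divide 136, so no element of (Z/137Z)^× has order 187.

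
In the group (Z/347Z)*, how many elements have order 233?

0

φ(347) = 347 − 1 = 346 = 2 · 173.
Since (Z/347Z)^× is cyclic of order 346, the number of elements of order d is φ(d) when d | 346 and 0 otherwise.
233 does not divide 346, so no element of (Z/347Z)^× has order 233.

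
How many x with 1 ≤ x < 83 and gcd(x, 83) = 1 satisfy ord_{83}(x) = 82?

40

φ(83) = 83 − 1 = 82 = 2 · 41.
In a cyclic group of order 82, there are φ(d) elements of order d for each divisor d of 82, and zero for non-divisors.
82 = 2 · 41 divides 82, and φ(82) = 40.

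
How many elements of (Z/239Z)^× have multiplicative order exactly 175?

0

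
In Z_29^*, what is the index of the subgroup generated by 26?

The order of 26 must divide φ(29) = 29 − 1 = 28 = 2^2 · 7.
Divisors of 28: 1, 2, 4, 7, 14, 28.
Test each divisor d:
26^1 ≡ 26 (mod 29)
26^2 ≡ 9 (mod 29)
26^4 ≡ 23 (mod 29)
26^7 ≡ 17 (mod 29)
26^14 ≡ 28 (mod 29)
26^28 ≡ 1 (mod 29) ✓
The order of 26 is 28, so the subgroup it generates has 28 elements.
The index is φ(29) / ord(26) = 28 / 28 = 1.

1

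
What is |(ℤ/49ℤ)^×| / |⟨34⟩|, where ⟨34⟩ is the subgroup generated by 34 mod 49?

The order of 34 must divide φ(49) = φ(7^2) = 7·(7−1) = 42 = 2 · 3 · 7.
Divisors of 42: 1, 2, 3, 6, 7, 14, 21, 42.
Evaluate successive powers at the divisors of 42:
34^1 ≡ 34
34^2 ≡ 29
34^3 ≡ 6
34^6 ≡ 36
34^7 ≡ 48
34^14 ≡ 1
So ord_49(34) = 14, hence |⟨34⟩| = 14.
[(Z/49Z)^× : ⟨34⟩] = 42/14 = 3.

3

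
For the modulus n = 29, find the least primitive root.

2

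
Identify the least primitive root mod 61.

2

φ(61) = 61 − 1 = 60 = 2^2 · 3 · 5.
Test candidates g = 2, 3, … against the prime factors q ∈ {2, 3, 5} of φ(61): g is a generator iff g^(60/q) ≢ 1 for every such q.
g = 2: 2^30 ≡ 60; 2^20 ≡ 47; 2^12 ≡ 9 — none is 1, so 2 is a primitive root.
The smallest primitive root modulo 61 is 2.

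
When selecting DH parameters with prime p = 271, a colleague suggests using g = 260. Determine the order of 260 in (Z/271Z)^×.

By Lagrange's theorem, ord_271(260) divides φ(271) = 271 − 1 = 270 = 2 · 3^3 · 5.
Divisors of 270: 1, 2, 3, 5, 6, 9, 10, 15, 18, 27, 30, 45, 54, 90, 135, 270.
Check 260^d mod 271 for each divisor in increasing order:
260^1 ≡ 260 (mod 271)
260^2 ≡ 121 (mod 271)
260^3 ≡ 24 (mod 271)
260^5 ≡ 194 (mod 271)
260^6 ≡ 34 (mod 271)
260^9 ≡ 3 (mod 271)
260^10 ≡ 238 (mod 271)
260^15 ≡ 102 (mod 271)
260^18 ≡ 9 (mod 271)
260^27 ≡ 27 (mod 271)
260^30 ≡ 106 (mod 271)
260^45 ≡ 243 (mod 271)
260^54 ≡ 187 (mod 271)
260^90 ≡ 242 (mod 271)
260^135 ≡ 270 (mod 271)
260^270 ≡ 1 (mod 271) ✓
Hence ord(260) = 270.

270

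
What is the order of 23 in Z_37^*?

Since 23 ∈ (Z/37Z)^×, its order divides φ(37) = 37 − 1 = 36 = 2^2 · 3^2.
Divisors of 36: 1, 2, 3, 4, 6, 9, 12, 18, 36.
Check 23^d mod 37 for each divisor in increasing order:
23^1 ≡ 23 (mod 37)
23^2 ≡ 11 (mod 37)
23^3 ≡ 31 (mod 37)
23^4 ≡ 10 (mod 37)
23^6 ≡ 36 (mod 37)
23^9 ≡ 6 (mod 37)
23^12 ≡ 1 (mod 37) ✓
Therefore the multiplicative order of 23 modulo 37 is 12.

12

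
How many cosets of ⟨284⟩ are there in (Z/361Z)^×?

9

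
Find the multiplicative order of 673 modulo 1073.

The order of 673 must divide φ(1073) = φ(29·37) = (29−1)·(37−1) = 28·36 = 1008 = 2^4 · 3^2 · 7.
Divisors of 1008: 1, 2, 3, 4, 6, 7, 8, 9, 12, 14, 16, 18, 21, 24, 28, 36, 42, 48, 56, 63, 72, 84, 112, 126, 144, 168, 252, 336, 504, 1008.
Compute 673^d (mod 1073) for the divisors d until we hit 1:
673^1 ≡ 673
673^2 ≡ 123
673^3 ≡ 158
673^4 ≡ 107
673^6 ≡ 285
673^7 ≡ 811
673^8 ≡ 719
673^9 ≡ 1037
673^12 ≡ 750
673^14 ≡ 1045
673^16 ≡ 848
673^18 ≡ 223
673^21 ≡ 898
673^24 ≡ 248
673^28 ≡ 784
673^36 ≡ 371
673^42 ≡ 581
673^48 ≡ 343
673^56 ≡ 900
673^63 ≡ 260
673^72 ≡ 297
673^84 ≡ 639
673^112 ≡ 958
673^126 ≡ 1
The smallest such exponent is 126, so the order of 673 is 126.

126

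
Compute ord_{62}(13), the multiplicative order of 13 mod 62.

ord(13) | φ(62) = φ(2)·φ(31) = 1·30 = 30 = 2 · 3 · 5.
Divisors of 30: 1, 2, 3, 5, 6, 10, 15, 30.
Check 13^d mod 62 for each divisor in increasing order:
13^1 ≡ 13 (mod 62)
13^2 ≡ 45 (mod 62)
13^3 ≡ 27 (mod 62)
13^5 ≡ 37 (mod 62)
13^6 ≡ 47 (mod 62)
13^10 ≡ 5 (mod 62)
13^15 ≡ 61 (mod 62)
13^30 ≡ 1 (mod 62) ✓
The smallest such exponent is 30, so the order of 13 is 30.

30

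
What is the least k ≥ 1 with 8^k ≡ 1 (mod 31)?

ord(8) | φ(31) = 31 − 1 = 30 = 2 · 3 · 5.
Divisors of 30: 1, 2, 3, 5, 6, 10, 15, 30.
Compute 8^d (mod 31) for the divisors d until we hit 1:
8^1 ≡ 8
8^2 ≡ 2
8^3 ≡ 16
8^5 ≡ 1
Therefore the multiplicative order of 8 modulo 31 is 5.

5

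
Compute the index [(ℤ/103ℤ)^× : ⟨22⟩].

3

The order of 22 must divide φ(103) = 103 − 1 = 102 = 2 · 3 · 17.
Divisors of 102: 1, 2, 3, 6, 17, 34, 51, 102.
Test each divisor d:
22^1 ≡ 22 (mod 103)
22^2 ≡ 72 (mod 103)
22^3 ≡ 39 (mod 103)
22^6 ≡ 79 (mod 103)
22^17 ≡ 102 (mod 103)
22^34 ≡ 1 (mod 103) ✓
The order of 22 is 34, so the subgroup it generates has 34 elements.
The index is φ(103) / ord(22) = 102 / 34 = 3.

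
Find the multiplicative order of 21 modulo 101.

By Lagrange's theorem, ord_101(21) divides φ(101) = 101 − 1 = 100 = 2^2 · 5^2.
Divisors of 100: 1, 2, 4, 5, 10, 20, 25, 50, 100.
Check 21^d mod 101 for each divisor in increasing order:
21^1 ≡ 21 (mod 101)
21^2 ≡ 37 (mod 101)
21^4 ≡ 56 (mod 101)
21^5 ≡ 65 (mod 101)
21^10 ≡ 84 (mod 101)
21^20 ≡ 87 (mod 101)
21^25 ≡ 100 (mod 101)
21^50 ≡ 1 (mod 101) ✓
Therefore the multiplicative order of 21 modulo 101 is 50.

50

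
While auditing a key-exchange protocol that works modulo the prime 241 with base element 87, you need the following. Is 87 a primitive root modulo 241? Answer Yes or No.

No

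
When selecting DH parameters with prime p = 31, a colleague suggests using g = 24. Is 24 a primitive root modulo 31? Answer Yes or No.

φ(31) = 31 − 1 = 30 = 2 · 3 · 5.
Test 24^(30/q) mod 31 for each prime factor q of 30:
24^15 ≡ 30 (mod 31)  [q = 2: ≢ 1 ✓]
24^10 ≡ 25 (mod 31)  [q = 3: ≢ 1 ✓]
24^6 ≡ 4 (mod 31)  [q = 5: ≢ 1 ✓]
All checks pass, so 24 has order 30 and is a primitive root modulo 31.

Yes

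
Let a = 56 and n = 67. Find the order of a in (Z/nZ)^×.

The order of 56 must divide φ(67) = 67 − 1 = 66 = 2 · 3 · 11.
Divisors of 66: 1, 2, 3, 6, 11, 22, 33, 66.
Test each divisor d:
56^1 ≡ 56
56^2 ≡ 54
56^3 ≡ 9
56^6 ≡ 14
56^11 ≡ 37
56^22 ≡ 29
56^33 ≡ 1
The smallest such exponent is 33, so the order of 56 is 33.

33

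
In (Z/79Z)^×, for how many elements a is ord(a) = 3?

φ(79) = 79 − 1 = 78 = 2 · 3 · 13.
(Z/79Z)^× is cyclic (|G| = 78); a cyclic group of order m has exactly φ(d) elements of each order d | m, and none otherwise.
3 | 78, and φ(3) = 3 − 1 = 2.

2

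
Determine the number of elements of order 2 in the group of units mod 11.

1

φ(11) = 11 − 1 = 10 = 2 · 5.
Since (Z/11Z)^× is cyclic of order 10, the number of elements of order d is φ(d) when d | 10 and 0 otherwise.
2 | 10, and φ(2) = 2 − 1 = 1.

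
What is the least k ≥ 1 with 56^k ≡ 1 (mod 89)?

88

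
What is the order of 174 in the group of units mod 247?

By Lagrange's theorem, ord_247(174) divides φ(247) = φ(13·19) = (13−1)·(19−1) = 12·18 = 216 = 2^3 · 3^3.
Divisors of 216: 1, 2, 3, 4, 6, 8, 9, 12, 18, 24, 27, 36, 54, 72, 108, 216.
Check 174^d mod 247 for each divisor in increasing order:
174^1 ≡ 174
174^2 ≡ 142
174^3 ≡ 8
174^4 ≡ 157
174^6 ≡ 64
174^8 ≡ 196
174^9 ≡ 18
174^12 ≡ 144
174^18 ≡ 77
174^24 ≡ 235
174^27 ≡ 151
174^36 ≡ 1
Therefore the multiplicative order of 174 modulo 247 is 36.

36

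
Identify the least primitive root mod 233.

φ(233) = 233 − 1 = 232 = 2^3 · 29.
Test candidates g = 2, 3, … against the prime factors q ∈ {2, 29} of φ(233): g is a generator iff g^(232/q) ≢ 1 for every such q.
g = 2: 2^116 ≡ 1 — hits 1, so not a primitive root.
g = 3: 3^116 ≡ 232; 3^8 ≡ 37 — none is 1, so 3 is a primitive root.
Hence the least primitive root of 233 is 3.

3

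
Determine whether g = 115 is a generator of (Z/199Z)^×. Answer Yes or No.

No

φ(199) = 199 − 1 = 198 = 2 · 3^2 · 11.
It suffices to check that the order of 115 is not a proper divisor of 198: compute 115^(198/q) for q ∈ {2, 3, 11}.
115^99 ≡ 1 (mod 199)  [q = 2: ≡ 1 ✗]
115^66 ≡ 106 (mod 199)  [q = 3: ≢ 1 ✓]
115^18 ≡ 139 (mod 199)  [q = 11: ≢ 1 ✓]
115^99 ≡ 1 shows ord(115) | 99, strictly less than φ(199); not a primitive root.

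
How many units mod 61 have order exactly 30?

8

φ(61) = 61 − 1 = 60 = 2^2 · 3 · 5.
In a cyclic group of order 60, there are φ(d) elements of order d for each divisor d of 60, and zero for non-divisors.
30 = 2 · 3 · 5 divides 60, and φ(30) = 8.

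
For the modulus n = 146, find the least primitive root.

5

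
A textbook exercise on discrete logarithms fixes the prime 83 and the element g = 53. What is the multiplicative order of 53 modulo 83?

82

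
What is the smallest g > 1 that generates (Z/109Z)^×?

φ(109) = 109 − 1 = 108 = 2^2 · 3^3.
Test candidates g = 2, 3, … against the prime factors q ∈ {2, 3} of φ(109): g is a generator iff g^(108/q) ≢ 1 for every such q.
g = 2: 2^54 ≡ 108; 2^36 ≡ 1 — hits 1, so not a primitive root.
g = 3: 3^54 ≡ 1 — hits 1, so not a primitive root.
g = 4: 4^54 ≡ 1 — hits 1, so not a primitive root.
g = 5: 5^54 ≡ 1 — hits 1, so not a primitive root.
g = 6: 6^54 ≡ 108; 6^36 ≡ 63 — none is 1, so 6 is a primitive root.
Hence the least primitive root of 109 is 6.

6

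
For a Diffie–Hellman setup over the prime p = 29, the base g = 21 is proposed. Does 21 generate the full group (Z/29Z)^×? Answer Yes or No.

Yes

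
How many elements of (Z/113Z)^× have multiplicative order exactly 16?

8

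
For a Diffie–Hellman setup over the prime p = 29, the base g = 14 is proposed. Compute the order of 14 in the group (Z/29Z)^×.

The order of 14 must divide φ(29) = 29 − 1 = 28 = 2^2 · 7.
Divisors of 28: 1, 2, 4, 7, 14, 28.
Test each divisor d:
14^1 ≡ 14
14^2 ≡ 22
14^4 ≡ 20
14^7 ≡ 12
14^14 ≡ 28
14^28 ≡ 1
Therefore the multiplicative order of 14 modulo 29 is 28.

28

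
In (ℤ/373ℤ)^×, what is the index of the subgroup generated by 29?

The order of 29 must divide φ(373) = 373 − 1 = 372 = 2^2 · 3 · 31.
Divisors of 372: 1, 2, 3, 4, 6, 12, 31, 62, 93, 124, 186, 372.
Check 29^d mod 373 for each divisor in increasing order:
29^1 ≡ 29 (mod 373)
29^2 ≡ 95 (mod 373)
29^3 ≡ 144 (mod 373)
29^4 ≡ 73 (mod 373)
29^6 ≡ 221 (mod 373)
29^12 ≡ 351 (mod 373)
29^31 ≡ 88 (mod 373)
29^62 ≡ 284 (mod 373)
29^93 ≡ 1 (mod 373) ✓
Thus |⟨29⟩| = ord(29) = 93.
The index is φ(373) / ord(29) = 372 / 93 = 4.

4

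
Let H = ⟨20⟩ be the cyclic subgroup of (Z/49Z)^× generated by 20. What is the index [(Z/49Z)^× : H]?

3

The order of 20 must divide φ(49) = φ(7^2) = 7·(7−1) = 42 = 2 · 3 · 7.
Divisors of 42: 1, 2, 3, 6, 7, 14, 21, 42.
Test each divisor d:
20^1 ≡ 20 (mod 49)
20^2 ≡ 8 (mod 49)
20^3 ≡ 13 (mod 49)
20^6 ≡ 22 (mod 49)
20^7 ≡ 48 (mod 49)
20^14 ≡ 1 (mod 49) ✓
So ord_49(20) = 14, hence |⟨20⟩| = 14.
[(Z/49Z)^× : ⟨20⟩] = 42/14 = 3.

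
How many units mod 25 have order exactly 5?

4

φ(25) = φ(5^2) = 5·(5−1) = 20 = 2^2 · 5.
Since (Z/25Z)^× is cyclic of order 20, the number of elements of order d is φ(d) when d | 20 and 0 otherwise.
5 | 20, and φ(5) = 5 − 1 = 4.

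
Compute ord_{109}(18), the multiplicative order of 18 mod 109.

108

The order of 18 must divide φ(109) = 109 − 1 = 108 = 2^2 · 3^3.
Divisors of 108: 1, 2, 3, 4, 6, 9, 12, 18, 27, 36, 54, 108.
Evaluate successive powers at the divisors of 108:
18^1 ≡ 18 (mod 109)
18^2 ≡ 106 (mod 109)
18^3 ≡ 55 (mod 109)
18^4 ≡ 9 (mod 109)
18^6 ≡ 82 (mod 109)
18^9 ≡ 41 (mod 109)
18^12 ≡ 75 (mod 109)
18^18 ≡ 46 (mod 109)
18^27 ≡ 33 (mod 109)
18^36 ≡ 45 (mod 109)
18^54 ≡ 108 (mod 109)
18^108 ≡ 1 (mod 109) ✓
Therefore the multiplicative order of 18 modulo 109 is 108.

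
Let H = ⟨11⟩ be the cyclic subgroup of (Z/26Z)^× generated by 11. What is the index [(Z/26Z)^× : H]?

1

Since 11 ∈ (Z/26Z)^×, its order divides φ(26) = φ(2)·φ(13) = 1·12 = 12 = 2^2 · 3.
Divisors of 12: 1, 2, 3, 4, 6, 12.
Compute 11^d (mod 26) for the divisors d until we hit 1:
11^1 ≡ 11 (mod 26)
11^2 ≡ 17 (mod 26)
11^3 ≡ 5 (mod 26)
11^4 ≡ 3 (mod 26)
11^6 ≡ 25 (mod 26)
11^12 ≡ 1 (mod 26) ✓
Thus |⟨11⟩| = ord(11) = 12.
The index is φ(26) / ord(11) = 12 / 12 = 1.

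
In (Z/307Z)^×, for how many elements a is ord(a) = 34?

16

φ(307) = 307 − 1 = 306 = 2 · 3^2 · 17.
In a cyclic group of order 306, there are φ(d) elements of order d for each divisor d of 306, and zero for non-divisors.
34 = 2 · 17 divides 306, and φ(34) = 16.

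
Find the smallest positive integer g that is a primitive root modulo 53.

φ(53) = 53 − 1 = 52 = 2^2 · 13.
g is a primitive root iff g^(52/q) ≢ 1 (mod 53) for each prime q ∈ {2, 13}.
g = 2: 2^26 ≡ 52; 2^4 ≡ 16 — none is 1, so 2 is a primitive root.
The smallest primitive root modulo 53 is 2.

2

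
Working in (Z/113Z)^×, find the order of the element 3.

112

ord(3) | φ(113) = 113 − 1 = 112 = 2^4 · 7.
Divisors of 112: 1, 2, 4, 7, 8, 14, 16, 28, 56, 112.
Test each divisor d:
3^1 ≡ 3 (mod 113)
3^2 ≡ 9 (mod 113)
3^4 ≡ 81 (mod 113)
3^7 ≡ 40 (mod 113)
3^8 ≡ 7 (mod 113)
3^14 ≡ 18 (mod 113)
3^16 ≡ 49 (mod 113)
3^28 ≡ 98 (mod 113)
3^56 ≡ 112 (mod 113)
3^112 ≡ 1 (mod 113) ✓
The smallest such exponent is 112, so the order of 3 is 112.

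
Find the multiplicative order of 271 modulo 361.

171

ord(271) | φ(361) = φ(19^2) = 19·(19−1) = 342 = 2 · 3^2 · 19.
Divisors of 342: 1, 2, 3, 6, 9, 18, 19, 38, 57, 114, 171, 342.
Compute 271^d (mod 361) for the divisors d until we hit 1:
271^1 ≡ 271 (mod 361)
271^2 ≡ 158 (mod 361)
271^3 ≡ 220 (mod 361)
271^6 ≡ 26 (mod 361)
271^9 ≡ 305 (mod 361)
271^18 ≡ 248 (mod 361)
271^19 ≡ 62 (mod 361)
271^38 ≡ 234 (mod 361)
271^57 ≡ 68 (mod 361)
271^114 ≡ 292 (mod 361)
271^171 ≡ 1 (mod 361) ✓
The smallest such exponent is 171, so the order of 271 is 171.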